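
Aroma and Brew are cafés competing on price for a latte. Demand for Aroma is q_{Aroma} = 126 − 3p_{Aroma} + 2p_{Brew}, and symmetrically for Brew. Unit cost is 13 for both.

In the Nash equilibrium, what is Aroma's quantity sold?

84.75

Aroma's profit: π = (p_{Aroma} − 13)(126 − 3p_{Aroma} + 2p_{Brew}).
∂π/∂p_{Aroma} = 165 − 6p_{Aroma} + 2p_{Brew} = 0 ⇒ p_{Aroma} = 27.5 + (1/3)p_{Brew}.
The game is symmetric, so in equilibrium p_{Brew} = p_{Aroma}: the reaction function gives (2/3)p_{Aroma} = 27.5, hence p_{Aroma} = 41.25.
q_{Aroma} = 126 − 3·41.25 + 2·41.25 = 84.75.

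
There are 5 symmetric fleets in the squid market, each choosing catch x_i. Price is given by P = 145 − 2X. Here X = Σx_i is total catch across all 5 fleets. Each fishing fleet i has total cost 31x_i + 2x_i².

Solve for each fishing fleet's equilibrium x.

A representative fishing fleet's profit is π_i = x_i(145 − 2X) − 31x_i − 2x_i², with X = x_i + Σ_{j≠i} x_j.
First-order condition: 114 − 8x_i − 2Σ_{j≠i} x_j = 0.
With identical fishing fleets, set every x_j = x: then 114 − 8x − 8x = 0, i.e. x = 114/16 = 7.125.

7.125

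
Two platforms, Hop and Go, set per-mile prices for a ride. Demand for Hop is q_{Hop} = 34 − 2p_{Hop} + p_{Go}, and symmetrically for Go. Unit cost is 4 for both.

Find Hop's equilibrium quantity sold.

Hop's profit: π = (p_{Hop} − 4)(34 − 2p_{Hop} + p_{Go}).
∂π/∂p_{Hop} = 42 − 4p_{Hop} + p_{Go} = 0 ⇒ p_{Hop} = 10.5 + 0.25p_{Go}.
By symmetry p_{Go} = p_{Hop}; substituting into the reaction function, 0.75p_{Hop} = 10.5 and p_{Hop} = 14.
q_{Hop} = 34 − 2·14 + 14 = 20.

20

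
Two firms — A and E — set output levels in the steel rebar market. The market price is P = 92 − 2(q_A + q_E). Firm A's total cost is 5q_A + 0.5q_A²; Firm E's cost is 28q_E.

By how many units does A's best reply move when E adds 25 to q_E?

-10

Firm A's profit: π = q_A(92 − 2(q_A + q_E)) − 5q_A − 0.5q_A².
∂π/∂q_A = 87 − 5q_A − 2q_E = 0, so q_A = 17.4 − 0.4q_E.
The reaction-function slope is −0.4, so a 25-unit rise in q_E moves q_A by −0.4 × 25 = −10. A's best response falls — the actions are strategic substitutes.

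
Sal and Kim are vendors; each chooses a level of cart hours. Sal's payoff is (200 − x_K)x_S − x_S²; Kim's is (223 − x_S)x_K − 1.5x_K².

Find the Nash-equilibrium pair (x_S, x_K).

Expanding Sal's payoff: 200x_S − x_Kx_S − x_S².
∂π/∂x_S = 200 − x_K − 2x_S = 0, so x_S = 100 − 0.5x_K.
Likewise for Kim: x_K = 223/3 − (1/3)x_S.
Plugging x_K into Sal's best response: x_S = 100 − 0.5(223/3 − (1/3)x_S) ⇒ (5/6)x_S = 377/6, so x_S = 75.4.
Then x_K = 223/3 − (1/3)·75.4 = 49.2.

75.4, 49.2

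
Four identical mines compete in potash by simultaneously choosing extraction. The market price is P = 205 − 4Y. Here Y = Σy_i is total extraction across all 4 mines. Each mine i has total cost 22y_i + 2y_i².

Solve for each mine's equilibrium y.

A representative mine's profit is π_i = y_i(205 − 4Y) − 22y_i − 2y_i², with Y = y_i + Σ_{j≠i} y_j.
First-order condition: 183 − 12y_i − 4Σ_{j≠i} y_j = 0.
In a symmetric equilibrium every mine chooses the same y, so Σ_{j≠i} y_j = 3y. The condition becomes 183 − 24y = 0, giving y = 183/24 = 7.625.

7.625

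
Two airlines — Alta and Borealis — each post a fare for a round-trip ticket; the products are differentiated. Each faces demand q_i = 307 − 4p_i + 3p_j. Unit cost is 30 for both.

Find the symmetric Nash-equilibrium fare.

Alta's profit: π = (p_{Alta} − 30)(307 − 4p_{Alta} + 3p_{Borealis}).
∂π/∂p_{Alta} = 427 − 8p_{Alta} + 3p_{Borealis} = 0 ⇒ p_{Alta} = 53.375 + 0.375p_{Borealis}.
The game is symmetric, so in equilibrium p_{Borealis} = p_{Alta}: the reaction function gives 0.625p_{Alta} = 53.375, hence p_{Alta} = 85.4.

85.4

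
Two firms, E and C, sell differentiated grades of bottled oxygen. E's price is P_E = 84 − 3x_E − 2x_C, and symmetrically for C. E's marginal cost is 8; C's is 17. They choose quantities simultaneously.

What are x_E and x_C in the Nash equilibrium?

10.0625, 7.8125

Firm E's profit: π = x_E(84 − 3x_E − 2x_C) − 8x_E.
∂π/∂x_E = 76 − 6x_E − 2x_C = 0 ⇒ x_E = 38/3 − (1/3)x_C.
Similarly x_C = 67/6 − (1/3)x_E.
Plugging x_C into E's best response: x_E = 38/3 − (1/3)(67/6 − (1/3)x_E) ⇒ (8/9)x_E = 161/18, so x_E = 10.0625.
Then x_C = 67/6 − (1/3)·10.0625 = 7.8125.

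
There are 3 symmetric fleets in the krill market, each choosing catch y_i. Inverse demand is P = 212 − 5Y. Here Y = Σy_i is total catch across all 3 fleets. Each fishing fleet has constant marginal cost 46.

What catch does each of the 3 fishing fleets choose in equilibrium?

A representative fishing fleet's profit is π_i = y_i(212 − 5Y) − 46y_i, with Y = y_i + Σ_{j≠i} y_j.
First-order condition: 166 − 10y_i − 5Σ_{j≠i} y_j = 0.
In a symmetric equilibrium every fishing fleet chooses the same y, so Σ_{j≠i} y_j = 2y. The condition becomes 166 − 20y = 0, giving y = 166/20 = 8.3.

8.3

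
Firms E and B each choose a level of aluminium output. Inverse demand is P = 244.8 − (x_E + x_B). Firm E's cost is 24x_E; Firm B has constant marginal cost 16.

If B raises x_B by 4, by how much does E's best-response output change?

Firm E's profit: π = x_E(244.8 − (x_E + x_B)) − 24x_E.
∂π/∂x_E = 220.8 − 2x_E − x_B = 0, so x_E = 110.4 − 0.5x_B.
The reaction-function slope is −0.5, so a 4-unit rise in x_B moves x_E by −0.5 × 4 = −2. E's best response falls — the actions are strategic substitutes.

-2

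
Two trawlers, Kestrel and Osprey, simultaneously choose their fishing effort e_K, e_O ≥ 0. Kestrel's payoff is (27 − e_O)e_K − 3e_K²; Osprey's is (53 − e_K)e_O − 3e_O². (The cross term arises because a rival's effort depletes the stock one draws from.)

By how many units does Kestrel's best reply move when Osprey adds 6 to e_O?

-1

Expanding Kestrel's payoff: 27e_K − e_Oe_K − 3e_K².
∂π/∂e_K = 27 − e_O − 6e_K = 0, so e_K = 4.5 − (1/6)e_O.
The reaction-function slope is −1/6, so a 6-unit rise in e_O moves e_K by −1/6 × 6 = −1. Kestrel's best response falls — the actions are strategic substitutes.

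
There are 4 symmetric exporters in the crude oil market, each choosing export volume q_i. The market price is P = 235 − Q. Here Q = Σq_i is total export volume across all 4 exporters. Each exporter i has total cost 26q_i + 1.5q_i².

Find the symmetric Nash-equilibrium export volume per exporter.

26.125

A representative exporter's profit is π_i = q_i(235 − Q) − 26q_i − 1.5q_i², with Q = q_i + Σ_{j≠i} q_j.
First-order condition: 209 − 5q_i − Σ_{j≠i} q_j = 0.
Imposing symmetry (q_j = q for all j) turns Σ_{j≠i} q_j into 3q, so 209 = 8q and q = 26.125.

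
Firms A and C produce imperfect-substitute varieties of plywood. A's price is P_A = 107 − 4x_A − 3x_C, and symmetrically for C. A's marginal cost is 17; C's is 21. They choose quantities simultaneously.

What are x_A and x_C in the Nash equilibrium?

8.4, 7.6

Firm A's profit: π = x_A(107 − 4x_A − 3x_C) − 17x_A.
∂π/∂x_A = 90 − 8x_A − 3x_C = 0 ⇒ x_A = 11.25 − 0.375x_C.
Similarly x_C = 10.75 − 0.375x_A.
Plugging x_C into A's best response: x_A = 11.25 − 0.375(10.75 − 0.375x_A) ⇒ (55/64)x_A = 231/32, so x_A = 8.4.
Then x_C = 10.75 − 0.375·8.4 = 7.6.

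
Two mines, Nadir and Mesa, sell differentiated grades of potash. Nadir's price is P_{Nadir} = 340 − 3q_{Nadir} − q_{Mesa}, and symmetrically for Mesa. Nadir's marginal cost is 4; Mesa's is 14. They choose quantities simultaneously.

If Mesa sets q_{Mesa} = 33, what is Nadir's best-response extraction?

50.5

Mine Nadir's profit: π = q_{Nadir}(340 − 3q_{Nadir} − q_{Mesa}) − 4q_{Nadir}.
∂π/∂q_{Nadir} = 336 − 6q_{Nadir} − q_{Mesa} = 0 ⇒ q_{Nadir} = 56 − (1/6)q_{Mesa}.
At q_{Mesa} = 33: q_{Nadir} = 56 − (1/6)·33 = 50.5.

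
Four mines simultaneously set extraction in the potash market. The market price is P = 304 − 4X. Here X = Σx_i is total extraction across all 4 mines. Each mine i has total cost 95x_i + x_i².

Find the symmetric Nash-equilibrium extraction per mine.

9.5

A representative mine's profit is π_i = x_i(304 − 4X) − 95x_i − x_i², with X = x_i + Σ_{j≠i} x_j.
First-order condition: 209 − 10x_i − 4Σ_{j≠i} x_j = 0.
Imposing symmetry (x_j = x for all j) turns Σ_{j≠i} x_j into 3x, so 209 = 22x and x = 9.5.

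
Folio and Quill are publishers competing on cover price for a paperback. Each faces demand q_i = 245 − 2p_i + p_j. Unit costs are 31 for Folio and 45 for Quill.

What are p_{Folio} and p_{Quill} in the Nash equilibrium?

Folio's profit: π = (p_{Folio} − 31)(245 − 2p_{Folio} + p_{Quill}).
∂π/∂p_{Folio} = 307 − 4p_{Folio} + p_{Quill} = 0 ⇒ p_{Folio} = 76.75 + 0.25p_{Quill}.
Similarly p_{Quill} = 83.75 + 0.25p_{Folio}.
Plugging p_{Quill} into Folio's best response: p_{Folio} = 76.75 + 0.25(83.75 + 0.25p_{Folio}) ⇒ 0.9375p_{Folio} = 97.6875, so p_{Folio} = 104.2.
Then p_{Quill} = 83.75 + 0.25·104.2 = 109.8.

104.2, 109.8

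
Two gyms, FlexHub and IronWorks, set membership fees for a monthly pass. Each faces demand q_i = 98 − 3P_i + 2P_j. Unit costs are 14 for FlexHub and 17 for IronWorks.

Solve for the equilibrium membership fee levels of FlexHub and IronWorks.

35.5625, 36.6875

FlexHub's profit: π = (P_{FlexHub} − 14)(98 − 3P_{FlexHub} + 2P_{IronWorks}).
∂π/∂P_{FlexHub} = 140 − 6P_{FlexHub} + 2P_{IronWorks} = 0 ⇒ P_{FlexHub} = 70/3 + (1/3)P_{IronWorks}.
Similarly P_{IronWorks} = 149/6 + (1/3)P_{FlexHub}.
Substituting the second reaction function into the first: P_{FlexHub} = 70/3 + (1/3)(149/6 + (1/3)P_{FlexHub}), which gives (8/9)P_{FlexHub} = 569/18 ⇒ P_{FlexHub} = 35.5625.
Then P_{IronWorks} = 149/6 + (1/3)·35.5625 = 36.6875.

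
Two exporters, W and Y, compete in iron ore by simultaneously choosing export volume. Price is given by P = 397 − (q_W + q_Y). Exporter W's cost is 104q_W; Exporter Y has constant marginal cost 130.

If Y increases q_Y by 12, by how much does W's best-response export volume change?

-6

Exporter W's profit: π = q_W(397 − (q_W + q_Y)) − 104q_W.
∂π/∂q_W = 293 − 2q_W − q_Y = 0, so q_W = 146.5 − 0.5q_Y.
The reaction-function slope is −0.5, so a 12-unit rise in q_Y moves q_W by −0.5 × 12 = −6. W's best response falls — the actions are strategic substitutes.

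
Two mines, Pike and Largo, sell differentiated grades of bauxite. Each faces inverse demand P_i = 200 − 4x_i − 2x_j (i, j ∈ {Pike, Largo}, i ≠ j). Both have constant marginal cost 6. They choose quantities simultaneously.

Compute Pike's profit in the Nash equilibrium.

1505.44

Mine Pike's profit: π = x_{Pike}(200 − 4x_{Pike} − 2x_{Largo}) − 6x_{Pike}.
∂π/∂x_{Pike} = 194 − 8x_{Pike} − 2x_{Largo} = 0 ⇒ x_{Pike} = 24.25 − 0.25x_{Largo}.
The game is symmetric, so in equilibrium x_{Largo} = x_{Pike}: the reaction function gives 1.25x_{Pike} = 24.25, hence x_{Pike} = 19.4.
P_{Pike} = 200 − 4·19.4 − 2·19.4 = 83.6.
Profit = (83.6 − 6)·19.4 = 1505.44.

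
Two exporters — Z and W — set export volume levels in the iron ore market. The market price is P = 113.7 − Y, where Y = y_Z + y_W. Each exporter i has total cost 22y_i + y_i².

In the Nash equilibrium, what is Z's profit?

Exporter Z's profit: π = y_Z(113.7 − (y_Z + y_W)) − 22y_Z − y_Z².
∂π/∂y_Z = 91.7 − 4y_Z − y_W = 0, so y_Z = 22.925 − 0.25y_W.
The game is symmetric, so in equilibrium y_W = y_Z: the reaction function gives 1.25y_Z = 22.925, hence y_Z = 18.34.
Price P = 113.7 − 36.68 = 77.02.
Z's profit: (77.02 − 22)·18.34 − (18.34)² = 672.7112.

672.7112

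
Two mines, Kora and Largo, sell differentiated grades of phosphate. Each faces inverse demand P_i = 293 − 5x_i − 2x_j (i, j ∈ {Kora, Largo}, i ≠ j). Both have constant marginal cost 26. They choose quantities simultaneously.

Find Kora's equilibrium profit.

2475.3125

Mine Kora's profit: π = x_{Kora}(293 − 5x_{Kora} − 2x_{Largo}) − 26x_{Kora}.
∂π/∂x_{Kora} = 267 − 10x_{Kora} − 2x_{Largo} = 0 ⇒ x_{Kora} = 26.7 − 0.2x_{Largo}.
Setting x_{Kora} = x_{Largo} in the reaction function: x_{Kora} = 26.7 − 0.2x_{Kora}, so x_{Kora} = 26.7 / 1.2 = 22.25.
P_{Kora} = 293 − 5·22.25 − 2·22.25 = 137.25.
Profit = (137.25 − 26)·22.25 = 2475.3125.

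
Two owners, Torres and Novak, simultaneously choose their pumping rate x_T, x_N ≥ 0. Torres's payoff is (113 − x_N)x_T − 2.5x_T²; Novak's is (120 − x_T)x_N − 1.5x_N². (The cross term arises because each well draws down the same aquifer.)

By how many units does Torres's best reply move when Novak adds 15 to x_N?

Expanding Torres's payoff: 113x_T − x_Nx_T − 2.5x_T².
∂π/∂x_T = 113 − x_N − 5x_T = 0, so x_T = 22.6 − 0.2x_N.
The reaction-function slope is −0.2, so a 15-unit rise in x_N moves x_T by −0.2 × 15 = −3. Torres's best response falls — the actions are strategic substitutes.

-3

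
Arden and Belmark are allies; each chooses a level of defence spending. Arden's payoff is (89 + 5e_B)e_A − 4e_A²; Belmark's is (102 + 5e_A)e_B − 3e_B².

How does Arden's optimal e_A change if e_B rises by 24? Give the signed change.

Expanding Arden's payoff: 89e_A + 5e_Be_A − 4e_A².
∂π/∂e_A = 89 + 5e_B − 8e_A = 0, so e_A = 11.125 + 0.625e_B.
The reaction-function slope is 0.625, so a 24-unit rise in e_B moves e_A by 0.625 × 24 = 15. Arden's best response rises — the actions are strategic complements.

15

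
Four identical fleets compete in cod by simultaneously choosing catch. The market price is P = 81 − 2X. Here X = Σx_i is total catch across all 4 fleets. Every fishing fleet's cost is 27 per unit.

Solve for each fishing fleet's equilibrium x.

5.4

A representative fishing fleet's profit is π_i = x_i(81 − 2X) − 27x_i, with X = x_i + Σ_{j≠i} x_j.
First-order condition: 54 − 4x_i − 2Σ_{j≠i} x_j = 0.
With identical fishing fleets, set every x_j = x: then 54 − 4x − 6x = 0, i.e. x = 54/10 = 5.4.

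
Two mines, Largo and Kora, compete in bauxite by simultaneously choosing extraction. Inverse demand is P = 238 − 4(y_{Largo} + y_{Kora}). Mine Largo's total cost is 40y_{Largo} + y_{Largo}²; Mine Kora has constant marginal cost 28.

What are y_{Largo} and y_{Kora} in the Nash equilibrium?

11.625, 20.4375

Mine Largo's profit: π = y_{Largo}(238 − 4(y_{Largo} + y_{Kora})) − 40y_{Largo} − y_{Largo}².
∂π/∂y_{Largo} = 198 − 10y_{Largo} − 4y_{Kora} = 0, so y_{Largo} = 19.8 − 0.4y_{Kora}.
For Kora: ∂π/∂y_{Kora} = 210 − 8y_{Kora} − 4y_{Largo} = 0 ⇒ y_{Kora} = 26.25 − 0.5y_{Largo}.
Plugging y_{Kora} into Largo's best response: y_{Largo} = 19.8 − 0.4(26.25 − 0.5y_{Largo}) ⇒ 0.8y_{Largo} = 9.3, so y_{Largo} = 11.625.
Then y_{Kora} = 26.25 − 0.5·11.625 = 20.4375.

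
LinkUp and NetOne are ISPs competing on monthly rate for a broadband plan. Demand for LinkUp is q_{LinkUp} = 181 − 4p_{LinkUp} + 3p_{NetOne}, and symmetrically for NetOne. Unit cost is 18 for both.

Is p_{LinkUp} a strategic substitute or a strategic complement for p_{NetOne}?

LinkUp's profit: π = (p_{LinkUp} − 18)(181 − 4p_{LinkUp} + 3p_{NetOne}).
∂π/∂p_{LinkUp} = 253 − 8p_{LinkUp} + 3p_{NetOne} = 0 ⇒ p_{LinkUp} = 31.625 + 0.375p_{NetOne}.
The best-response slope dp_{LinkUp}/dp_{NetOne} = 0.375 > 0: the reaction function is upward-sloping, so the choices are strategic complements.

strategic complements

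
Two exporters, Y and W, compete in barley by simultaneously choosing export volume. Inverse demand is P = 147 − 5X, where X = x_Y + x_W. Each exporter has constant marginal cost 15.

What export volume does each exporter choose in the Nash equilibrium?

8.8

Exporter Y's profit: π = x_Y(147 − 5(x_Y + x_W)) − 15x_Y.
∂π/∂x_Y = 132 − 10x_Y − 5x_W = 0, so x_Y = 13.2 − 0.5x_W.
By symmetry x_W = x_Y; substituting into the reaction function, 1.5x_Y = 13.2 and x_Y = 8.8.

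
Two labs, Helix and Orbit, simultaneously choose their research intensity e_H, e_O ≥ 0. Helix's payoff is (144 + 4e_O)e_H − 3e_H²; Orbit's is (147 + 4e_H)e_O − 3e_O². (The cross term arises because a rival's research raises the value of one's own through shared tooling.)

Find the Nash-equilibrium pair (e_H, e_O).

Expanding Helix's payoff: 144e_H + 4e_Oe_H − 3e_H².
∂π/∂e_H = 144 + 4e_O − 6e_H = 0, so e_H = 24 + (2/3)e_O.
Likewise for Orbit: e_O = 24.5 + (2/3)e_H.
Plugging e_O into Helix's best response: e_H = 24 + (2/3)(24.5 + (2/3)e_H) ⇒ (5/9)e_H = 121/3, so e_H = 72.6.
Then e_O = 24.5 + (2/3)·72.6 = 72.9.

72.6, 72.9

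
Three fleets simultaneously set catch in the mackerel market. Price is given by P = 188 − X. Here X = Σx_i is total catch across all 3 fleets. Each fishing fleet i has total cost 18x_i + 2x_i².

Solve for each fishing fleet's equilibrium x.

A representative fishing fleet's profit is π_i = x_i(188 − X) − 18x_i − 2x_i², with X = x_i + Σ_{j≠i} x_j.
First-order condition: 170 − 6x_i − Σ_{j≠i} x_j = 0.
Imposing symmetry (x_j = x for all j) turns Σ_{j≠i} x_j into 2x, so 170 = 8x and x = 21.25.

21.25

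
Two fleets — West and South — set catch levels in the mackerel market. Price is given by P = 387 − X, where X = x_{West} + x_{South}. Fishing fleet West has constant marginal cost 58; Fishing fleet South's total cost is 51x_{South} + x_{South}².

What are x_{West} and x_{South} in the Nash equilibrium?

140, 49

Fishing fleet West's profit: π = x_{West}(387 − (x_{West} + x_{South})) − 58x_{West}.
∂π/∂x_{West} = 329 − 2x_{West} − x_{South} = 0, so x_{West} = 164.5 − 0.5x_{South}.
For South: ∂π/∂x_{South} = 336 − 4x_{South} − x_{West} = 0 ⇒ x_{South} = 84 − 0.25x_{West}.
Plugging x_{South} into West's best response: x_{West} = 164.5 − 0.5(84 − 0.25x_{West}) ⇒ 0.875x_{West} = 122.5, so x_{West} = 140.
Then x_{South} = 84 − 0.25·140 = 49.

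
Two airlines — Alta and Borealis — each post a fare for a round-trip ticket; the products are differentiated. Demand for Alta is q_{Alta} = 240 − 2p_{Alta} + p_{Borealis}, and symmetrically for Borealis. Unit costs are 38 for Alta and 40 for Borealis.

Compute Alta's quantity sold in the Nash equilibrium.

135.2

Alta's profit: π = (p_{Alta} − 38)(240 − 2p_{Alta} + p_{Borealis}).
∂π/∂p_{Alta} = 316 − 4p_{Alta} + p_{Borealis} = 0 ⇒ p_{Alta} = 79 + 0.25p_{Borealis}.
Similarly p_{Borealis} = 80 + 0.25p_{Alta}.
Substituting the second reaction function into the first: p_{Alta} = 79 + 0.25(80 + 0.25p_{Alta}), which gives 0.9375p_{Alta} = 99 ⇒ p_{Alta} = 105.6.
Then p_{Borealis} = 80 + 0.25·105.6 = 106.4.
q_{Alta} = 240 − 2·105.6 + 106.4 = 135.2.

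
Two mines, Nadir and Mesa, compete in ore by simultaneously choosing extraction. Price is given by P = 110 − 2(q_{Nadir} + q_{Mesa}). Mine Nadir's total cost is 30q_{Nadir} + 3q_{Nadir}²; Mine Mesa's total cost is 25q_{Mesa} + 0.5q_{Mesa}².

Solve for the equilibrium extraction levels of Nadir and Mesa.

5, 15

Mine Nadir's profit: π = q_{Nadir}(110 − 2(q_{Nadir} + q_{Mesa})) − 30q_{Nadir} − 3q_{Nadir}².
∂π/∂q_{Nadir} = 80 − 10q_{Nadir} − 2q_{Mesa} = 0, so q_{Nadir} = 8 − 0.2q_{Mesa}.
For Mesa: ∂π/∂q_{Mesa} = 85 − 5q_{Mesa} − 2q_{Nadir} = 0 ⇒ q_{Mesa} = 17 − 0.4q_{Nadir}.
Plugging q_{Mesa} into Nadir's best response: q_{Nadir} = 8 − 0.2(17 − 0.4q_{Nadir}) ⇒ 0.92q_{Nadir} = 4.6, so q_{Nadir} = 5.
Then q_{Mesa} = 17 − 0.4·5 = 15.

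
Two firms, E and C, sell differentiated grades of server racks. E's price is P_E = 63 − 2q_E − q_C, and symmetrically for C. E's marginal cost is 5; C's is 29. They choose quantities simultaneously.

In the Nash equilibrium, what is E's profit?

Firm E's profit: π = q_E(63 − 2q_E − q_C) − 5q_E.
∂π/∂q_E = 58 − 4q_E − q_C = 0 ⇒ q_E = 14.5 − 0.25q_C.
Similarly q_C = 8.5 − 0.25q_E.
Solving the two reaction functions simultaneously: (1 − (−0.25)(−0.25))q_E = 14.5 − 0.25·8.5, so 0.9375q_E = 12.375 and q_E = 13.2.
Then q_C = 8.5 − 0.25·13.2 = 5.2.
P_E = 63 − 2·13.2 − 5.2 = 31.4.
Profit = (31.4 − 5)·13.2 = 348.48.

348.48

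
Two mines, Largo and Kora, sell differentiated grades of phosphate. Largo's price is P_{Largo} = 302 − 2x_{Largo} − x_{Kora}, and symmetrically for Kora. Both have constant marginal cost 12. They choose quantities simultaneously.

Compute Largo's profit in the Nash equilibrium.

6728

Mine Largo's profit: π = x_{Largo}(302 − 2x_{Largo} − x_{Kora}) − 12x_{Largo}.
∂π/∂x_{Largo} = 290 − 4x_{Largo} − x_{Kora} = 0 ⇒ x_{Largo} = 72.5 − 0.25x_{Kora}.
Setting x_{Largo} = x_{Kora} in the reaction function: x_{Largo} = 72.5 − 0.25x_{Largo}, so x_{Largo} = 72.5 / 1.25 = 58.
P_{Largo} = 302 − 2·58 − 58 = 128.
Profit = (128 − 12)·58 = 6728.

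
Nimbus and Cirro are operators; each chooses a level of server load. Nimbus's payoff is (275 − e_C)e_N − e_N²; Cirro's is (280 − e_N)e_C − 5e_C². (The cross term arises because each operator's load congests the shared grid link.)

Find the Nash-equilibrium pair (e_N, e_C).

Expanding Nimbus's payoff: 275e_N − e_Ce_N − e_N².
∂π/∂e_N = 275 − e_C − 2e_N = 0, so e_N = 137.5 − 0.5e_C.
Likewise for Cirro: e_C = 28 − 0.1e_N.
Substituting the second reaction function into the first: e_N = 137.5 − 0.5(28 − 0.1e_N), which gives 0.95e_N = 123.5 ⇒ e_N = 130.
Then e_C = 28 − 0.1·130 = 15.

130, 15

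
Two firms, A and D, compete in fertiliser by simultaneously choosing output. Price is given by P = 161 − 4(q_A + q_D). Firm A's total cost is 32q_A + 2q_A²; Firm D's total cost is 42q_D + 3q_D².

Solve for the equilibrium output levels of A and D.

Firm A's profit: π = q_A(161 − 4(q_A + q_D)) − 32q_A − 2q_A².
∂π/∂q_A = 129 − 12q_A − 4q_D = 0, so q_A = 10.75 − (1/3)q_D.
For D: ∂π/∂q_D = 119 − 14q_D − 4q_A = 0 ⇒ q_D = 8.5 − (2/7)q_A.
Plugging q_D into A's best response: q_A = 10.75 − (1/3)(8.5 − (2/7)q_A) ⇒ (19/21)q_A = 95/12, so q_A = 8.75.
Then q_D = 8.5 − (2/7)·8.75 = 6.

8.75, 6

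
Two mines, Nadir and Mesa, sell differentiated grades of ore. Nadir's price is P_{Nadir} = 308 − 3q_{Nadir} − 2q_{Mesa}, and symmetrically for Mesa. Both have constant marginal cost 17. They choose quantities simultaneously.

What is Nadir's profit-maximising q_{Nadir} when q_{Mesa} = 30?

Mine Nadir's profit: π = q_{Nadir}(308 − 3q_{Nadir} − 2q_{Mesa}) − 17q_{Nadir}.
∂π/∂q_{Nadir} = 291 − 6q_{Nadir} − 2q_{Mesa} = 0 ⇒ q_{Nadir} = 48.5 − (1/3)q_{Mesa}.
At q_{Mesa} = 30: q_{Nadir} = 48.5 − (1/3)·30 = 38.5.

38.5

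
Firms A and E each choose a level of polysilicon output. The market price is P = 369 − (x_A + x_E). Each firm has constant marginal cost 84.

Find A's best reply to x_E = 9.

138

Firm A's profit: π = x_A(369 − (x_A + x_E)) − 84x_A.
∂π/∂x_A = 285 − 2x_A − x_E = 0, so x_A = 142.5 − 0.5x_E.
At x_E = 9: x_A = 142.5 − 0.5·9 = 138.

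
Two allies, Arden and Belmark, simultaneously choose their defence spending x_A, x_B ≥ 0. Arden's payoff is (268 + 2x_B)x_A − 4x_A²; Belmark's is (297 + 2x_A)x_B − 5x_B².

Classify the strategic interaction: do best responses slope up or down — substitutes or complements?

Expanding Arden's payoff: 268x_A + 2x_Bx_A − 4x_A².
∂π/∂x_A = 268 + 2x_B − 8x_A = 0, so x_A = 33.5 + 0.25x_B.
The best-response slope dx_A/dx_B = 0.25 > 0: the reaction function is upward-sloping, so the choices are strategic complements.

strategic complements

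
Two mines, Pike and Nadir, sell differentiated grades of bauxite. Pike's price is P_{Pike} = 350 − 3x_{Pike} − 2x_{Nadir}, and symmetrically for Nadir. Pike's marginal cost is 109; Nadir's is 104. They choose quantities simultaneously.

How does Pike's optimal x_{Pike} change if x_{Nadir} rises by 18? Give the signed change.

Mine Pike's profit: π = x_{Pike}(350 − 3x_{Pike} − 2x_{Nadir}) − 109x_{Pike}.
∂π/∂x_{Pike} = 241 − 6x_{Pike} − 2x_{Nadir} = 0 ⇒ x_{Pike} = 241/6 − (1/3)x_{Nadir}.
The reaction-function slope is −1/3, so an 18-unit rise in x_{Nadir} moves x_{Pike} by −1/3 × 18 = −6. Pike's best response falls — the actions are strategic substitutes.

-6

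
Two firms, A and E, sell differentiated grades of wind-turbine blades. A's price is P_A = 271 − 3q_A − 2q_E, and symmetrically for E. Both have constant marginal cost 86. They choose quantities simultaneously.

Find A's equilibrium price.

Firm A's profit: π = q_A(271 − 3q_A − 2q_E) − 86q_A.
∂π/∂q_A = 185 − 6q_A − 2q_E = 0 ⇒ q_A = 185/6 − (1/3)q_E.
Setting q_A = q_E in the reaction function: q_A = 185/6 − (1/3)q_A, so q_A = (185/6) / (4/3) = 23.125.
P_A = 271 − 3·23.125 − 2·23.125 = 155.375.

155.375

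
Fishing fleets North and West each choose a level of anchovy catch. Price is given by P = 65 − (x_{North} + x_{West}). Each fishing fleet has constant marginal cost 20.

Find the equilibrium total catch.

Fishing fleet North's profit: π = x_{North}(65 − (x_{North} + x_{West})) − 20x_{North}.
∂π/∂x_{North} = 45 − 2x_{North} − x_{West} = 0, so x_{North} = 22.5 − 0.5x_{West}.
By symmetry x_{West} = x_{North}; substituting into the reaction function, 1.5x_{North} = 22.5 and x_{North} = 15.
Total catch: 15 + 15 = 30.

30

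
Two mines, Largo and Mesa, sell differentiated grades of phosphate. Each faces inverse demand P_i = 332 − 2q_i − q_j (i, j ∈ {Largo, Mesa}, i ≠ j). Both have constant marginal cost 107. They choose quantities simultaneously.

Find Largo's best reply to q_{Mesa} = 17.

Mine Largo's profit: π = q_{Largo}(332 − 2q_{Largo} − q_{Mesa}) − 107q_{Largo}.
∂π/∂q_{Largo} = 225 − 4q_{Largo} − q_{Mesa} = 0 ⇒ q_{Largo} = 56.25 − 0.25q_{Mesa}.
At q_{Mesa} = 17: q_{Largo} = 56.25 − 0.25·17 = 52.

52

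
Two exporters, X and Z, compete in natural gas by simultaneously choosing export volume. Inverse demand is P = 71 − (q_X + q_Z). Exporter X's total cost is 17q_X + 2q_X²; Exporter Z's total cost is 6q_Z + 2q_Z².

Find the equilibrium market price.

Exporter X's profit: π = q_X(71 − (q_X + q_Z)) − 17q_X − 2q_X².
∂π/∂q_X = 54 − 6q_X − q_Z = 0, so q_X = 9 − (1/6)q_Z.
By the same steps for Z: q_Z = 65/6 − (1/6)q_X.
Solving the two reaction functions simultaneously: (1 − (−1/6)(−1/6))q_X = 9 − (1/6)·(65/6), so (35/36)q_X = 259/36 and q_X = 7.4.
Then q_Z = 65/6 − (1/6)·7.4 = 9.6.
Equilibrium price: P = 71 − 17 = 54.

54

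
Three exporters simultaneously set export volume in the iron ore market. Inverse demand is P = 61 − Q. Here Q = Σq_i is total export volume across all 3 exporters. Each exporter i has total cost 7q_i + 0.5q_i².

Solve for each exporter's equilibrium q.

10.8

A representative exporter's profit is π_i = q_i(61 − Q) − 7q_i − 0.5q_i², with Q = q_i + Σ_{j≠i} q_j.
First-order condition: 54 − 3q_i − Σ_{j≠i} q_j = 0.
In a symmetric equilibrium every exporter chooses the same q, so Σ_{j≠i} q_j = 2q. The condition becomes 54 − 5q = 0, giving q = 54/5 = 10.8.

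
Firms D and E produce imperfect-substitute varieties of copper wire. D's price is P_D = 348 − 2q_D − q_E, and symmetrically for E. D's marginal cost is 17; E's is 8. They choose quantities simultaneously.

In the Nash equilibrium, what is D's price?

148.2

Firm D's profit: π = q_D(348 − 2q_D − q_E) − 17q_D.
∂π/∂q_D = 331 − 4q_D − q_E = 0 ⇒ q_D = 82.75 − 0.25q_E.
Similarly q_E = 85 − 0.25q_D.
Substituting the second reaction function into the first: q_D = 82.75 − 0.25(85 − 0.25q_D), which gives 0.9375q_D = 61.5 ⇒ q_D = 65.6.
Then q_E = 85 − 0.25·65.6 = 68.6.
P_D = 348 − 2·65.6 − 68.6 = 148.2.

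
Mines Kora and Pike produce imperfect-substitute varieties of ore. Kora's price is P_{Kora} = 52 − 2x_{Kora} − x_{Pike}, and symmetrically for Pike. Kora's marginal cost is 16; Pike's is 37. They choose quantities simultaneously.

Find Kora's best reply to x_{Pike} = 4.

8

Mine Kora's profit: π = x_{Kora}(52 − 2x_{Kora} − x_{Pike}) − 16x_{Kora}.
∂π/∂x_{Kora} = 36 − 4x_{Kora} − x_{Pike} = 0 ⇒ x_{Kora} = 9 − 0.25x_{Pike}.
At x_{Pike} = 4: x_{Kora} = 9 − 0.25·4 = 8.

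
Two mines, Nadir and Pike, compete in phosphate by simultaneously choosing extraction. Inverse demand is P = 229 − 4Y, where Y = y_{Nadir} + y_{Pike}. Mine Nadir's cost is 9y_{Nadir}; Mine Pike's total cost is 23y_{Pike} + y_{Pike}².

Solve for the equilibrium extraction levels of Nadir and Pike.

21.5, 12

Mine Nadir's profit: π = y_{Nadir}(229 − 4(y_{Nadir} + y_{Pike})) − 9y_{Nadir}.
∂π/∂y_{Nadir} = 220 − 8y_{Nadir} − 4y_{Pike} = 0, so y_{Nadir} = 27.5 − 0.5y_{Pike}.
For Pike: ∂π/∂y_{Pike} = 206 − 10y_{Pike} − 4y_{Nadir} = 0 ⇒ y_{Pike} = 20.6 − 0.4y_{Nadir}.
Plugging y_{Pike} into Nadir's best response: y_{Nadir} = 27.5 − 0.5(20.6 − 0.4y_{Nadir}) ⇒ 0.8y_{Nadir} = 17.2, so y_{Nadir} = 21.5.
Then y_{Pike} = 20.6 − 0.4·21.5 = 12.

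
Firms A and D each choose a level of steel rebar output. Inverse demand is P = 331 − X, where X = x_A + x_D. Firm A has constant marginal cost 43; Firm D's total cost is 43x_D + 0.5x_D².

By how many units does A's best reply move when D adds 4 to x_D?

-2

Firm A's profit: π = x_A(331 − (x_A + x_D)) − 43x_A.
∂π/∂x_A = 288 − 2x_A − x_D = 0, so x_A = 144 − 0.5x_D.
The reaction-function slope is −0.5, so a 4-unit rise in x_D moves x_A by −0.5 × 4 = −2. A's best response falls — the actions are strategic substitutes.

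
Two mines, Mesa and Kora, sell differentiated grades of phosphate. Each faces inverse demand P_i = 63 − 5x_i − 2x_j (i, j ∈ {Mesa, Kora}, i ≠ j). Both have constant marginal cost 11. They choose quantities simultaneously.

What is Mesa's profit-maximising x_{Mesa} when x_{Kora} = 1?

5

Mine Mesa's profit: π = x_{Mesa}(63 − 5x_{Mesa} − 2x_{Kora}) − 11x_{Mesa}.
∂π/∂x_{Mesa} = 52 − 10x_{Mesa} − 2x_{Kora} = 0 ⇒ x_{Mesa} = 5.2 − 0.2x_{Kora}.
At x_{Kora} = 1: x_{Mesa} = 5.2 − 0.2·1 = 5.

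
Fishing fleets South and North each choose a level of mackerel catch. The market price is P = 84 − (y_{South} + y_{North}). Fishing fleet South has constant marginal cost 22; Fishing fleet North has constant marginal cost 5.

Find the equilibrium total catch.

Fishing fleet South's profit: π = y_{South}(84 − (y_{South} + y_{North})) − 22y_{South}.
∂π/∂y_{South} = 62 − 2y_{South} − y_{North} = 0, so y_{South} = 31 − 0.5y_{North}.
By the same steps for North: y_{North} = 39.5 − 0.5y_{South}.
Substituting the second reaction function into the first: y_{South} = 31 − 0.5(39.5 − 0.5y_{South}), which gives 0.75y_{South} = 11.25 ⇒ y_{South} = 15.
Then y_{North} = 39.5 − 0.5·15 = 32.
Total catch: 15 + 32 = 47.

47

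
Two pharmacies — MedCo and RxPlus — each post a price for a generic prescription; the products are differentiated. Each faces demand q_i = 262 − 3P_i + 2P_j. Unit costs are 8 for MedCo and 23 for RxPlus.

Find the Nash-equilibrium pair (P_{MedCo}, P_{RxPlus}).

MedCo's profit: π = (P_{MedCo} − 8)(262 − 3P_{MedCo} + 2P_{RxPlus}).
∂π/∂P_{MedCo} = 286 − 6P_{MedCo} + 2P_{RxPlus} = 0 ⇒ P_{MedCo} = 143/3 + (1/3)P_{RxPlus}.
Similarly P_{RxPlus} = 331/6 + (1/3)P_{MedCo}.
Solving the two reaction functions simultaneously: (1 − (1/3)(1/3))P_{MedCo} = 143/3 + (1/3)·(331/6), so (8/9)P_{MedCo} = 1189/18 and P_{MedCo} = 74.3125.
Then P_{RxPlus} = 331/6 + (1/3)·74.3125 = 79.9375.

74.3125, 79.9375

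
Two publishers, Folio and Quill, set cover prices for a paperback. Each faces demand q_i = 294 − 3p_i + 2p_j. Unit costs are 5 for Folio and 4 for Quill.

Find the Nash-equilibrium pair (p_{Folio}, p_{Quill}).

Folio's profit: π = (p_{Folio} − 5)(294 − 3p_{Folio} + 2p_{Quill}).
∂π/∂p_{Folio} = 309 − 6p_{Folio} + 2p_{Quill} = 0 ⇒ p_{Folio} = 51.5 + (1/3)p_{Quill}.
Similarly p_{Quill} = 51 + (1/3)p_{Folio}.
Substituting the second reaction function into the first: p_{Folio} = 51.5 + (1/3)(51 + (1/3)p_{Folio}), which gives (8/9)p_{Folio} = 68.5 ⇒ p_{Folio} = 77.0625.
Then p_{Quill} = 51 + (1/3)·77.0625 = 76.6875.

77.0625, 76.6875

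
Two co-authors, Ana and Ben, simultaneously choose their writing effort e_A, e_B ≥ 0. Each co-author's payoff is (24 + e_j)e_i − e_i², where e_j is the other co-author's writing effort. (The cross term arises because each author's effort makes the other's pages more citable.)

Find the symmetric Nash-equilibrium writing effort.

24

Ana's payoff is (24 + e_B)e_A − e_A².
∂π/∂e_A = 24 + e_B − 2e_A = 0, so e_A = 12 + 0.5e_B.
The game is symmetric, so in equilibrium e_B = e_A: the reaction function gives 0.5e_A = 12, hence e_A = 24.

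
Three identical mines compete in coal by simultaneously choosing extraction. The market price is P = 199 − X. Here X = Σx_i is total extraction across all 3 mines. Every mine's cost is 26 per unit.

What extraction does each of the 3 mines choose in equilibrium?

43.25

A representative mine's profit is π_i = x_i(199 − X) − 26x_i, with X = x_i + Σ_{j≠i} x_j.
First-order condition: 173 − 2x_i − Σ_{j≠i} x_j = 0.
Imposing symmetry (x_j = x for all j) turns Σ_{j≠i} x_j into 2x, so 173 = 4x and x = 43.25.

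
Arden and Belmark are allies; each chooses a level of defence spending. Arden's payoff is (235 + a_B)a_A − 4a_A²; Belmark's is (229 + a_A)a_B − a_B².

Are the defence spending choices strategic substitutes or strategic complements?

strategic complements

Expanding Arden's payoff: 235a_A + a_Ba_A − 4a_A².
∂π/∂a_A = 235 + a_B − 8a_A = 0, so a_A = 29.375 + 0.125a_B.
The best-response slope da_A/da_B = 0.125 > 0: the reaction function is upward-sloping, so the choices are strategic complements.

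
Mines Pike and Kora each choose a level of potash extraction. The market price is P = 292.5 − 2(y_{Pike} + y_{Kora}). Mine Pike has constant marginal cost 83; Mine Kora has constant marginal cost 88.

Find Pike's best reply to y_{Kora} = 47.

Mine Pike's profit: π = y_{Pike}(292.5 − 2(y_{Pike} + y_{Kora})) − 83y_{Pike}.
∂π/∂y_{Pike} = 209.5 − 4y_{Pike} − 2y_{Kora} = 0, so y_{Pike} = 52.375 − 0.5y_{Kora}.
At y_{Kora} = 47: y_{Pike} = 52.375 − 0.5·47 = 28.875.

28.875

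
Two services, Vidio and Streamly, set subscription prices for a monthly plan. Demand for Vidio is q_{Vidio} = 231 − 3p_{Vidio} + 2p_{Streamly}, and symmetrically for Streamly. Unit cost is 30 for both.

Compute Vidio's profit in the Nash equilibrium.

7575.1875

Vidio's profit: π = (p_{Vidio} − 30)(231 − 3p_{Vidio} + 2p_{Streamly}).
∂π/∂p_{Vidio} = 321 − 6p_{Vidio} + 2p_{Streamly} = 0 ⇒ p_{Vidio} = 53.5 + (1/3)p_{Streamly}.
By symmetry p_{Streamly} = p_{Vidio}; substituting into the reaction function, (2/3)p_{Vidio} = 53.5 and p_{Vidio} = 80.25.
q_{Vidio} = 231 − 3·80.25 + 2·80.25 = 150.75.
Profit = (80.25 − 30)·150.75 = 7575.1875.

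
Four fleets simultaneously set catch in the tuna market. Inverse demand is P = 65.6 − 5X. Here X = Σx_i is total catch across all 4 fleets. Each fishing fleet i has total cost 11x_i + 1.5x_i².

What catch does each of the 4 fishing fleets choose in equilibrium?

A representative fishing fleet's profit is π_i = x_i(65.6 − 5X) − 11x_i − 1.5x_i², with X = x_i + Σ_{j≠i} x_j.
First-order condition: 54.6 − 13x_i − 5Σ_{j≠i} x_j = 0.
Imposing symmetry (x_j = x for all j) turns Σ_{j≠i} x_j into 3x, so 54.6 = 28x and x = 1.95.

1.95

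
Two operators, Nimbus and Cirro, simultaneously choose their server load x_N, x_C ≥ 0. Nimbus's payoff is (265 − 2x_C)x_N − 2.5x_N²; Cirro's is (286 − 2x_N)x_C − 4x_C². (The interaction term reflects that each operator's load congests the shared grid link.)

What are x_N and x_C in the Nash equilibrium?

43, 25

Expanding Nimbus's payoff: 265x_N − 2x_Cx_N − 2.5x_N².
∂π/∂x_N = 265 − 2x_C − 5x_N = 0, so x_N = 53 − 0.4x_C.
Likewise for Cirro: x_C = 35.75 − 0.25x_N.
Plugging x_C into Nimbus's best response: x_N = 53 − 0.4(35.75 − 0.25x_N) ⇒ 0.9x_N = 38.7, so x_N = 43.
Then x_C = 35.75 − 0.25·43 = 25.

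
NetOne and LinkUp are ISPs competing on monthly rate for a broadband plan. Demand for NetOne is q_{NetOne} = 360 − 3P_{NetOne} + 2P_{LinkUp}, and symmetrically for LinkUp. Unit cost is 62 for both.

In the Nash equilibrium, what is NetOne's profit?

NetOne's profit: π = (P_{NetOne} − 62)(360 − 3P_{NetOne} + 2P_{LinkUp}).
∂π/∂P_{NetOne} = 546 − 6P_{NetOne} + 2P_{LinkUp} = 0 ⇒ P_{NetOne} = 91 + (1/3)P_{LinkUp}.
By symmetry P_{LinkUp} = P_{NetOne}; substituting into the reaction function, (2/3)P_{NetOne} = 91 and P_{NetOne} = 136.5.
q_{NetOne} = 360 − 3·136.5 + 2·136.5 = 223.5.
Profit = (136.5 − 62)·223.5 = 16650.75.

16650.75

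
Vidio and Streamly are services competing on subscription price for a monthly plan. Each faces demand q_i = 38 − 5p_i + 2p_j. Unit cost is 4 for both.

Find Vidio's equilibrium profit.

Vidio's profit: π = (p_{Vidio} − 4)(38 − 5p_{Vidio} + 2p_{Streamly}).
∂π/∂p_{Vidio} = 58 − 10p_{Vidio} + 2p_{Streamly} = 0 ⇒ p_{Vidio} = 5.8 + 0.2p_{Streamly}.
By symmetry p_{Streamly} = p_{Vidio}; substituting into the reaction function, 0.8p_{Vidio} = 5.8 and p_{Vidio} = 7.25.
q_{Vidio} = 38 − 5·7.25 + 2·7.25 = 16.25.
Profit = (7.25 − 4)·16.25 = 52.8125.

52.8125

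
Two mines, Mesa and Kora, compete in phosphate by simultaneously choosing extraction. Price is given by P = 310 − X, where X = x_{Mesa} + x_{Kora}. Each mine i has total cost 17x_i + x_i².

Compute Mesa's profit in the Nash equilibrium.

6867.92

Mine Mesa's profit: π = x_{Mesa}(310 − (x_{Mesa} + x_{Kora})) − 17x_{Mesa} − x_{Mesa}².
∂π/∂x_{Mesa} = 293 − 4x_{Mesa} − x_{Kora} = 0, so x_{Mesa} = 73.25 − 0.25x_{Kora}.
The game is symmetric, so in equilibrium x_{Kora} = x_{Mesa}: the reaction function gives 1.25x_{Mesa} = 73.25, hence x_{Mesa} = 58.6.
Price P = 310 − 117.2 = 192.8.
Mesa's profit: (192.8 − 17)·58.6 − (58.6)² = 6867.92.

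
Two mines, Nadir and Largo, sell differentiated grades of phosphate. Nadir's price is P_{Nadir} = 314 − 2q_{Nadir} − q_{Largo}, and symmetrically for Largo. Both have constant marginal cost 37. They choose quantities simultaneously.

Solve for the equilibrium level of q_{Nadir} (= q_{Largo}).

Mine Nadir's profit: π = q_{Nadir}(314 − 2q_{Nadir} − q_{Largo}) − 37q_{Nadir}.
∂π/∂q_{Nadir} = 277 − 4q_{Nadir} − q_{Largo} = 0 ⇒ q_{Nadir} = 69.25 − 0.25q_{Largo}.
Setting q_{Nadir} = q_{Largo} in the reaction function: q_{Nadir} = 69.25 − 0.25q_{Nadir}, so q_{Nadir} = 69.25 / 1.25 = 55.4.

55.4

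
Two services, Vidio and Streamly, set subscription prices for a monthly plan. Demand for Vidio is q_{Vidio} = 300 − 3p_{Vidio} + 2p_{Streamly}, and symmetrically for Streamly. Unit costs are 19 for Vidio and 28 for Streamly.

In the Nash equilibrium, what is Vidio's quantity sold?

215.8125

Vidio's profit: π = (p_{Vidio} − 19)(300 − 3p_{Vidio} + 2p_{Streamly}).
∂π/∂p_{Vidio} = 357 − 6p_{Vidio} + 2p_{Streamly} = 0 ⇒ p_{Vidio} = 59.5 + (1/3)p_{Streamly}.
Similarly p_{Streamly} = 64 + (1/3)p_{Vidio}.
Solving the two reaction functions simultaneously: (1 − (1/3)(1/3))p_{Vidio} = 59.5 + (1/3)·64, so (8/9)p_{Vidio} = 485/6 and p_{Vidio} = 90.9375.
Then p_{Streamly} = 64 + (1/3)·90.9375 = 94.3125.
q_{Vidio} = 300 − 3·90.9375 + 2·94.3125 = 215.8125.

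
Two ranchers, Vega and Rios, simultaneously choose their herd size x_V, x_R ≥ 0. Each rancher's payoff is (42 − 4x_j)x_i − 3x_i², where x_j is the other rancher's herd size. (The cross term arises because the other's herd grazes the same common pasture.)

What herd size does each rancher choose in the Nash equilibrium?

4.2

Vega's payoff is (42 − 4x_R)x_V − 3x_V².
∂π/∂x_V = 42 − 4x_R − 6x_V = 0, so x_V = 7 − (2/3)x_R.
The game is symmetric, so in equilibrium x_R = x_V: the reaction function gives (5/3)x_V = 7, hence x_V = 4.2.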